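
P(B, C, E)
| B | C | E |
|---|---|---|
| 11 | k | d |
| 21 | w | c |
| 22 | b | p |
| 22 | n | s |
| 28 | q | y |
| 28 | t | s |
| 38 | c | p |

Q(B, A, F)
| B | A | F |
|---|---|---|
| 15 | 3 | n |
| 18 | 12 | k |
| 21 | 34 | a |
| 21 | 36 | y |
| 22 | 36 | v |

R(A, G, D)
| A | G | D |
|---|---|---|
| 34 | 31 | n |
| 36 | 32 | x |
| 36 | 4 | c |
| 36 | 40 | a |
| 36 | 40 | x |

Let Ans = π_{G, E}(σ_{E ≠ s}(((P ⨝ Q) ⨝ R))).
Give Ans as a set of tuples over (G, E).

Natural join on B: {(21, w, c, 34, a), (21, w, c, 36, y), (22, b, p, 36, v), (22, n, s, 36, v)}
Natural join on A: {(21, w, c, 34, a, 31, n), (21, w, c, 36, y, 32, x), (21, w, c, 36, y, 4, c), (21, w, c, 36, y, 40, a), (21, w, c, 36, y, 40, x), (22, b, p, 36, v, 32, x), (22, b, p, 36, v, 4, c), (22, b, p, 36, v, 40, a), (22, b, p, 36, v, 40, x), (22, n, s, 36, v, 32, x), (22, n, s, 36, v, 4, c), (22, n, s, 36, v, 40, a), (22, n, s, 36, v, 40, x)}
Filtering on E ≠ s leaves {(21, w, c, 34, a, 31, n), (21, w, c, 36, y, 32, x), (21, w, c, 36, y, 4, c), (21, w, c, 36, y, 40, a), (21, w, c, 36, y, 40, x), (22, b, p, 36, v, 32, x), (22, b, p, 36, v, 4, c), (22, b, p, 36, v, 40, a), (22, b, p, 36, v, 40, x)}.
Keep only column(s) G, E (2 duplicate(s) eliminated): {(31, c), (32, c), (32, p), (4, c), (4, p), (40, c), (40, p)}

{(31, c), (32, c), (32, p), (4, c), (4, p), (40, c), (40, p)}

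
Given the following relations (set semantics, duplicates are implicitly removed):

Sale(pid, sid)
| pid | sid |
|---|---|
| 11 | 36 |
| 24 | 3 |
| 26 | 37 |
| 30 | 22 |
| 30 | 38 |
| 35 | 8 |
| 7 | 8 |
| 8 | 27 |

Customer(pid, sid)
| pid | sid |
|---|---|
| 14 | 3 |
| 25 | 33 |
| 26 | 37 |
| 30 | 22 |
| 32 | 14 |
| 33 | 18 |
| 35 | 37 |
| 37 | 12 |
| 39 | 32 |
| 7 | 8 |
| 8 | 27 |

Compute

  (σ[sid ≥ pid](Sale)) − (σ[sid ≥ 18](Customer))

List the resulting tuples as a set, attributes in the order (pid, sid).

Apply σ_{sid ≥ pid}; surviving tuples: {(11, 36), (26, 37), (30, 38), (7, 8), (8, 27)}
Apply σ_{sid ≥ 18}; surviving tuples: {(25, 33), (26, 37), (30, 22), (33, 18), (35, 37), (39, 32), (8, 27)}
Difference: {(11, 36), (26, 37), (30, 38), (7, 8), (8, 27)} with {(25, 33), (26, 37), (30, 22), (33, 18), (35, 37), (39, 32), (8, 27)} → {(11, 36), (30, 38), (7, 8)}

{(11, 36), (30, 38), (7, 8)}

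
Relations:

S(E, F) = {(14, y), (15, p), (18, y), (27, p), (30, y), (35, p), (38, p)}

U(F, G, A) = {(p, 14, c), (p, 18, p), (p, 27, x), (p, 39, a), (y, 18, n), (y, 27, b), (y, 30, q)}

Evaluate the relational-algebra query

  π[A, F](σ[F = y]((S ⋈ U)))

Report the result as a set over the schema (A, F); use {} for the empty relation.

Natural join on F: {(14, y, 18, n), (14, y, 27, b), (14, y, 30, q), (15, p, 14, c), (15, p, 18, p), (15, p, 27, x), (15, p, 39, a), (18, y, 18, n), (18, y, 27, b), (18, y, 30, q), (27, p, 14, c), (27, p, 18, p), (27, p, 27, x), (27, p, 39, a), (30, y, 18, n), (30, y, 27, b), (30, y, 30, q), (35, p, 14, c), (35, p, 18, p), (35, p, 27, x), (35, p, 39, a), (38, p, 14, c), (38, p, 18, p), (38, p, 27, x), (38, p, 39, a)}
Filtering on F = y leaves {(14, y, 18, n), (14, y, 27, b), (14, y, 30, q), (18, y, 18, n), (18, y, 27, b), (18, y, 30, q), (30, y, 18, n), (30, y, 27, b), (30, y, 30, q)}.
Keep only column(s) A, F (6 duplicate(s) eliminated): {(b, y), (n, y), (q, y)}

{(b, y), (n, y), (q, y)}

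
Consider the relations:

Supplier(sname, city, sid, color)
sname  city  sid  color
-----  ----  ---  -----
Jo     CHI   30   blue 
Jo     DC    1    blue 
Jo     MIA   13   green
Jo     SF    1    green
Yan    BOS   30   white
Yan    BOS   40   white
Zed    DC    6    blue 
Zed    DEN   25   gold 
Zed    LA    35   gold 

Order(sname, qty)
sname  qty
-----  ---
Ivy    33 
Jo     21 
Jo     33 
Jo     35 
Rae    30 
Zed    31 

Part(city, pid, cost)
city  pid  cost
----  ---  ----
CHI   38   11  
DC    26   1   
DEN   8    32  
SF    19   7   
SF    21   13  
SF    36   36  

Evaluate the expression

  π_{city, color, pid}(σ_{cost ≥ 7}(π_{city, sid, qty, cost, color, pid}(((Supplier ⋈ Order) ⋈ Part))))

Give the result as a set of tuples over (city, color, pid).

{(CHI, blue, 38), (DEN, gold, 8), (SF, green, 19), (SF, green, 21), (SF, green, 36)}

Supplier ⋈ Order (natural join on sname): {(Jo, CHI, 30, blue, 21), (Jo, CHI, 30, blue, 33), (Jo, CHI, 30, blue, 35), (Jo, DC, 1, blue, 21), (Jo, DC, 1, blue, 33), (Jo, DC, 1, blue, 35), (Jo, MIA, 13, green, 21), (Jo, MIA, 13, green, 33), (Jo, MIA, 13, green, 35), (Jo, SF, 1, green, 21), (Jo, SF, 1, green, 33), (Jo, SF, 1, green, 35), (Zed, DC, 6, blue, 31), (Zed, DEN, 25, gold, 31), (Zed, LA, 35, gold, 31)}
(Supplier ⋈ Order) ⋈ Part (natural join on city): {(Jo, CHI, 30, blue, 21, 38, 11), (Jo, CHI, 30, blue, 33, 38, 11), (Jo, CHI, 30, blue, 35, 38, 11), (Jo, DC, 1, blue, 21, 26, 1), (Jo, DC, 1, blue, 33, 26, 1), (Jo, DC, 1, blue, 35, 26, 1), (Jo, SF, 1, green, 21, 19, 7), (Jo, SF, 1, green, 21, 21, 13), (Jo, SF, 1, green, 21, 36, 36), (Jo, SF, 1, green, 33, 19, 7), (Jo, SF, 1, green, 33, 21, 13), (Jo, SF, 1, green, 33, 36, 36), (Jo, SF, 1, green, 35, 19, 7), (Jo, SF, 1, green, 35, 21, 13), (Jo, SF, 1, green, 35, 36, 36), (Zed, DC, 6, blue, 31, 26, 1), (Zed, DEN, 25, gold, 31, 8, 32)}
π_{city, sid, qty, cost, color, pid} gives {(CHI, 30, 21, 11, blue, 38), (CHI, 30, 33, 11, blue, 38), (CHI, 30, 35, 11, blue, 38), (DC, 1, 21, 1, blue, 26), (DC, 1, 33, 1, blue, 26), (DC, 1, 35, 1, blue, 26), (DC, 6, 31, 1, blue, 26), (DEN, 25, 31, 32, gold, 8), (SF, 1, 21, 13, green, 21), (SF, 1, 21, 36, green, 36), (SF, 1, 21, 7, green, 19), (SF, 1, 33, 13, green, 21), (SF, 1, 33, 36, green, 36), (SF, 1, 33, 7, green, 19), (SF, 1, 35, 13, green, 21), (SF, 1, 35, 36, green, 36), (SF, 1, 35, 7, green, 19)}.
Selection cost ≥ 7: {(CHI, 30, 21, 11, blue, 38), (CHI, 30, 33, 11, blue, 38), (CHI, 30, 35, 11, blue, 38), (DEN, 25, 31, 32, gold, 8), (SF, 1, 21, 13, green, 21), (SF, 1, 21, 36, green, 36), (SF, 1, 21, 7, green, 19), (SF, 1, 33, 13, green, 21), (SF, 1, 33, 36, green, 36), (SF, 1, 33, 7, green, 19), (SF, 1, 35, 13, green, 21), (SF, 1, 35, 36, green, 36), (SF, 1, 35, 7, green, 19)}
π_{city, color, pid} gives {(CHI, blue, 38), (DEN, gold, 8), (SF, green, 19), (SF, green, 21), (SF, green, 36)} (8 duplicate(s) eliminated).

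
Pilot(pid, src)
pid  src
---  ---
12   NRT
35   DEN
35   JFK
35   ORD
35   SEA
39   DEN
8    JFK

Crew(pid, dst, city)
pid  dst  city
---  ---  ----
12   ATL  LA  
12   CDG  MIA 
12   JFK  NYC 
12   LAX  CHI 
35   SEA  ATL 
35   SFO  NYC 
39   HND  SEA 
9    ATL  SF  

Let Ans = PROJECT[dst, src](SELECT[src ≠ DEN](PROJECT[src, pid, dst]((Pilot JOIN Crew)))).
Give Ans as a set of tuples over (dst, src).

Joining Pilot and Crew on pid yields {(12, NRT, ATL, LA), (12, NRT, CDG, MIA), (12, NRT, JFK, NYC), (12, NRT, LAX, CHI), (35, DEN, SEA, ATL), (35, DEN, SFO, NYC), (35, JFK, SEA, ATL), (35, JFK, SFO, NYC), (35, ORD, SEA, ATL), (35, ORD, SFO, NYC), (35, SEA, SEA, ATL), (35, SEA, SFO, NYC), (39, DEN, HND, SEA)}.
π_{src, pid, dst} gives {(DEN, 35, SEA), (DEN, 35, SFO), (DEN, 39, HND), (JFK, 35, SEA), (JFK, 35, SFO), (NRT, 12, ATL), (NRT, 12, CDG), (NRT, 12, JFK), (NRT, 12, LAX), (ORD, 35, SEA), (ORD, 35, SFO), (SEA, 35, SEA), (SEA, 35, SFO)}.
Apply σ_{src ≠ DEN}; surviving tuples: {(JFK, 35, SEA), (JFK, 35, SFO), (NRT, 12, ATL), (NRT, 12, CDG), (NRT, 12, JFK), (NRT, 12, LAX), (ORD, 35, SEA), (ORD, 35, SFO), (SEA, 35, SEA), (SEA, 35, SFO)}
π_{dst, src} gives {(ATL, NRT), (CDG, NRT), (JFK, NRT), (LAX, NRT), (SEA, JFK), (SEA, ORD), (SEA, SEA), (SFO, JFK), (SFO, ORD), (SFO, SEA)}.

{(ATL, NRT), (CDG, NRT), (JFK, NRT), (LAX, NRT), (SEA, JFK), (SEA, ORD), (SEA, SEA), (SFO, JFK), (SFO, ORD), (SFO, SEA)}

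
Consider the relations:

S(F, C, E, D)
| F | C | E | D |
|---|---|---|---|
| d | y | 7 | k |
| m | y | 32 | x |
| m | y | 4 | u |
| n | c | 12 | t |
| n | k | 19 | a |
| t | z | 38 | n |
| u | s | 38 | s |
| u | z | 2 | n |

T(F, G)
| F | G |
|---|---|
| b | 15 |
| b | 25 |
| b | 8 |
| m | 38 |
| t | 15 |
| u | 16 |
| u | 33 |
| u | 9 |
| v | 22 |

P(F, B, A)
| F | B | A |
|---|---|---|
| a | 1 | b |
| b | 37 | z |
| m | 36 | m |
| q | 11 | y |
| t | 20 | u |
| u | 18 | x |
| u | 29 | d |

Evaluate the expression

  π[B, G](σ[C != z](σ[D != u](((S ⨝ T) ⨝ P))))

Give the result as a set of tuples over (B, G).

S ⋈ T (natural join on F): {(m, y, 32, x, 38), (m, y, 4, u, 38), (t, z, 38, n, 15), (u, s, 38, s, 16), (u, s, 38, s, 33), (u, s, 38, s, 9), (u, z, 2, n, 16), (u, z, 2, n, 33), (u, z, 2, n, 9)}
(S ⨝ T) ⋈ P (natural join on F): {(m, y, 32, x, 38, 36, m), (m, y, 4, u, 38, 36, m), (t, z, 38, n, 15, 20, u), (u, s, 38, s, 16, 18, x), (u, s, 38, s, 16, 29, d), (u, s, 38, s, 33, 18, x), (u, s, 38, s, 33, 29, d), (u, s, 38, s, 9, 18, x), (u, s, 38, s, 9, 29, d), (u, z, 2, n, 16, 18, x), (u, z, 2, n, 16, 29, d), (u, z, 2, n, 33, 18, x), (u, z, 2, n, 33, 29, d), (u, z, 2, n, 9, 18, x), (u, z, 2, n, 9, 29, d)}
Apply σ_{D != u}; surviving tuples: {(m, y, 32, x, 38, 36, m), (t, z, 38, n, 15, 20, u), (u, s, 38, s, 16, 18, x), (u, s, 38, s, 16, 29, d), (u, s, 38, s, 33, 18, x), (u, s, 38, s, 33, 29, d), (u, s, 38, s, 9, 18, x), (u, s, 38, s, 9, 29, d), (u, z, 2, n, 16, 18, x), (u, z, 2, n, 16, 29, d), (u, z, 2, n, 33, 18, x), (u, z, 2, n, 33, 29, d), (u, z, 2, n, 9, 18, x), (u, z, 2, n, 9, 29, d)}
Apply σ_{C != z}; surviving tuples: {(m, y, 32, x, 38, 36, m), (u, s, 38, s, 16, 18, x), (u, s, 38, s, 16, 29, d), (u, s, 38, s, 33, 18, x), (u, s, 38, s, 33, 29, d), (u, s, 38, s, 9, 18, x), (u, s, 38, s, 9, 29, d)}
π_{B, G} gives {(18, 16), (18, 33), (18, 9), (29, 16), (29, 33), (29, 9), (36, 38)}.

{(18, 16), (18, 33), (18, 9), (29, 16), (29, 33), (29, 9), (36, 38)}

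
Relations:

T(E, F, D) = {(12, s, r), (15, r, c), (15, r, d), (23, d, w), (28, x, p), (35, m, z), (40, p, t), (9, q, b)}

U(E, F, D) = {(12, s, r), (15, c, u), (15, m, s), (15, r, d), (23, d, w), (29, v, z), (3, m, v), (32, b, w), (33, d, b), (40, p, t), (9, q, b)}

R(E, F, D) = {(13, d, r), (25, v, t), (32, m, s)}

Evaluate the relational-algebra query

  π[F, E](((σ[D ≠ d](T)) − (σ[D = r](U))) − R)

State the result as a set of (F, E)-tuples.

Apply σ_{D ≠ d}; surviving tuples: {(12, s, r), (15, r, c), (23, d, w), (28, x, p), (35, m, z), (40, p, t), (9, q, b)}
Apply σ_{D = r}; surviving tuples: {(12, s, r)}
Difference: {(12, s, r), (15, r, c), (23, d, w), (28, x, p), (35, m, z), (40, p, t), (9, q, b)} with {(12, s, r)} → {(15, r, c), (23, d, w), (28, x, p), (35, m, z), (40, p, t), (9, q, b)}
Difference: {(15, r, c), (23, d, w), (28, x, p), (35, m, z), (40, p, t), (9, q, b)} with {(13, d, r), (25, v, t), (32, m, s)} → {(15, r, c), (23, d, w), (28, x, p), (35, m, z), (40, p, t), (9, q, b)}
Keep only column(s) F, E: {(d, 23), (m, 35), (p, 40), (q, 9), (r, 15), (x, 28)}

{(d, 23), (m, 35), (p, 40), (q, 9), (r, 15), (x, 28)}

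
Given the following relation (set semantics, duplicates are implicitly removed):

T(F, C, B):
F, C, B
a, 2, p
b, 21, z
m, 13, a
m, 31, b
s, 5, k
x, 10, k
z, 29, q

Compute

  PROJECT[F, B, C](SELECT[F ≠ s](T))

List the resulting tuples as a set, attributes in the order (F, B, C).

{(a, p, 2), (b, z, 21), (m, a, 13), (m, b, 31), (x, k, 10), (z, q, 29)}

Selection F ≠ s: {(a, 2, p), (b, 21, z), (m, 13, a), (m, 31, b), (x, 10, k), (z, 29, q)}
Keep only column(s) F, B, C: {(a, p, 2), (b, z, 21), (m, a, 13), (m, b, 31), (x, k, 10), (z, q, 29)}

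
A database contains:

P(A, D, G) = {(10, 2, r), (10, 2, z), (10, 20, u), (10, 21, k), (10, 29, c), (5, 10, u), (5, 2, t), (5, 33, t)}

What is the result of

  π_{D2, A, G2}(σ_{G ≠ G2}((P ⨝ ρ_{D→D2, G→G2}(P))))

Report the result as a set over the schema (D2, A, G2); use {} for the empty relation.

ρ[D→D2, G→G2]: schema becomes (A, D2, G2); tuples unchanged.
Natural join on A: {(10, 2, r, 2, r), (10, 2, r, 2, z), (10, 2, r, 20, u), (10, 2, r, 21, k), (10, 2, r, 29, c), (10, 2, z, 2, r), (10, 2, z, 2, z), (10, 2, z, 20, u), (10, 2, z, 21, k), (10, 2, z, 29, c), (10, 20, u, 2, r), (10, 20, u, 2, z), (10, 20, u, 20, u), (10, 20, u, 21, k), (10, 20, u, 29, c), (10, 21, k, 2, r), (10, 21, k, 2, z), (10, 21, k, 20, u), (10, 21, k, 21, k), (10, 21, k, 29, c), (10, 29, c, 2, r), (10, 29, c, 2, z), (10, 29, c, 20, u), (10, 29, c, 21, k), (10, 29, c, 29, c), (5, 10, u, 10, u), (5, 10, u, 2, t), (5, 10, u, 33, t), (5, 2, t, 10, u), (5, 2, t, 2, t), (5, 2, t, 33, t), (5, 33, t, 10, u), (5, 33, t, 2, t), (5, 33, t, 33, t)}
Filtering on G ≠ G2 leaves {(10, 2, r, 2, z), (10, 2, r, 20, u), (10, 2, r, 21, k), (10, 2, r, 29, c), (10, 2, z, 2, r), (10, 2, z, 20, u), (10, 2, z, 21, k), (10, 2, z, 29, c), (10, 20, u, 2, r), (10, 20, u, 2, z), (10, 20, u, 21, k), (10, 20, u, 29, c), (10, 21, k, 2, r), (10, 21, k, 2, z), (10, 21, k, 20, u), (10, 21, k, 29, c), (10, 29, c, 2, r), (10, 29, c, 2, z), (10, 29, c, 20, u), (10, 29, c, 21, k), (5, 10, u, 2, t), (5, 10, u, 33, t), (5, 2, t, 10, u), (5, 33, t, 10, u)}.
π[D2, A, G2]: project onto (D2, A, G2) (16 duplicate(s) eliminated) → {(10, 5, u), (2, 10, r), (2, 10, z), (2, 5, t), (20, 10, u), (21, 10, k), (29, 10, c), (33, 5, t)}

{(10, 5, u), (2, 10, r), (2, 10, z), (2, 5, t), (20, 10, u), (21, 10, k), (29, 10, c), (33, 5, t)}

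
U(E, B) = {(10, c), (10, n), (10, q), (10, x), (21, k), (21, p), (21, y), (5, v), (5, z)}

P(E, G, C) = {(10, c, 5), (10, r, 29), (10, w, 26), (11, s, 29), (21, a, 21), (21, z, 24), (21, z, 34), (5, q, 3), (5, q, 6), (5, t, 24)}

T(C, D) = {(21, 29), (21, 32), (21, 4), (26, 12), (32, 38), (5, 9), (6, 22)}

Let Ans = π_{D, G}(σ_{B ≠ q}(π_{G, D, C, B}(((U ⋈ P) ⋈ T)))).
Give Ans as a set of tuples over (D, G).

{(12, w), (22, q), (29, a), (32, a), (4, a), (9, c)}

U ⋈ P (natural join on E): {(10, c, c, 5), (10, c, r, 29), (10, c, w, 26), (10, n, c, 5), (10, n, r, 29), (10, n, w, 26), (10, q, c, 5), (10, q, r, 29), (10, q, w, 26), (10, x, c, 5), (10, x, r, 29), (10, x, w, 26), (21, k, a, 21), (21, k, z, 24), (21, k, z, 34), (21, p, a, 21), (21, p, z, 24), (21, p, z, 34), (21, y, a, 21), (21, y, z, 24), (21, y, z, 34), (5, v, q, 3), (5, v, q, 6), (5, v, t, 24), (5, z, q, 3), (5, z, q, 6), (5, z, t, 24)}
(U ⋈ P) ⋈ T (natural join on C): {(10, c, c, 5, 9), (10, c, w, 26, 12), (10, n, c, 5, 9), (10, n, w, 26, 12), (10, q, c, 5, 9), (10, q, w, 26, 12), (10, x, c, 5, 9), (10, x, w, 26, 12), (21, k, a, 21, 29), (21, k, a, 21, 32), (21, k, a, 21, 4), (21, p, a, 21, 29), (21, p, a, 21, 32), (21, p, a, 21, 4), (21, y, a, 21, 29), (21, y, a, 21, 32), (21, y, a, 21, 4), (5, v, q, 6, 22), (5, z, q, 6, 22)}
Keep only column(s) G, D, C, B: {(a, 29, 21, k), (a, 29, 21, p), (a, 29, 21, y), (a, 32, 21, k), (a, 32, 21, p), (a, 32, 21, y), (a, 4, 21, k), (a, 4, 21, p), (a, 4, 21, y), (c, 9, 5, c), (c, 9, 5, n), (c, 9, 5, q), (c, 9, 5, x), (q, 22, 6, v), (q, 22, 6, z), (w, 12, 26, c), (w, 12, 26, n), (w, 12, 26, q), (w, 12, 26, x)}
Filtering on B ≠ q leaves {(a, 29, 21, k), (a, 29, 21, p), (a, 29, 21, y), (a, 32, 21, k), (a, 32, 21, p), (a, 32, 21, y), (a, 4, 21, k), (a, 4, 21, p), (a, 4, 21, y), (c, 9, 5, c), (c, 9, 5, n), (c, 9, 5, x), (q, 22, 6, v), (q, 22, 6, z), (w, 12, 26, c), (w, 12, 26, n), (w, 12, 26, x)}.
Keep only column(s) D, G (11 duplicate(s) eliminated): {(12, w), (22, q), (29, a), (32, a), (4, a), (9, c)}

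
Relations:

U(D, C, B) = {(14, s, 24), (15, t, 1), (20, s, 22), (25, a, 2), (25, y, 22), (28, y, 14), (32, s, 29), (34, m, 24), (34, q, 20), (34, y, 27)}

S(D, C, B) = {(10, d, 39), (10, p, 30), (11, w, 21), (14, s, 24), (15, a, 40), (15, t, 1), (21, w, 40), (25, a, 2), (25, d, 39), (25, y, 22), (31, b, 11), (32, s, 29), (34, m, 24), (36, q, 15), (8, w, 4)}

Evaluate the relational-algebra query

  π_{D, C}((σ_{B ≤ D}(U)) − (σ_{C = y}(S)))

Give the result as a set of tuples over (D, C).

{(15, t), (25, a), (28, y), (32, s), (34, m), (34, q), (34, y)}

Filtering on B ≤ D leaves {(15, t, 1), (25, a, 2), (25, y, 22), (28, y, 14), (32, s, 29), (34, m, 24), (34, q, 20), (34, y, 27)}.
Filtering on C = y leaves {(25, y, 22)}.
Taking the difference: {(15, t, 1), (25, a, 2), (28, y, 14), (32, s, 29), (34, m, 24), (34, q, 20), (34, y, 27)}
Projecting to D, C: {(15, t), (25, a), (28, y), (32, s), (34, m), (34, q), (34, y)}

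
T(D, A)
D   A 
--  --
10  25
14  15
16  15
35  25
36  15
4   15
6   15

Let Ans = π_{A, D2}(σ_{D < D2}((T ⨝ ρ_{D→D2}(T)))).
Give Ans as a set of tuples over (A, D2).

ρ[D→D2]: schema becomes (D2, A); tuples unchanged.
T ⋈ ρ_{D→D2}(T) (natural join on A): {(10, 25, 10), (10, 25, 35), (14, 15, 14), (14, 15, 16), (14, 15, 36), (14, 15, 4), (14, 15, 6), (16, 15, 14), (16, 15, 16), (16, 15, 36), (16, 15, 4), (16, 15, 6), (35, 25, 10), (35, 25, 35), (36, 15, 14), (36, 15, 16), (36, 15, 36), (36, 15, 4), (36, 15, 6), (4, 15, 14), (4, 15, 16), (4, 15, 36), (4, 15, 4), (4, 15, 6), (6, 15, 14), (6, 15, 16), (6, 15, 36), (6, 15, 4), (6, 15, 6)}
Filtering on D < D2 leaves {(10, 25, 35), (14, 15, 16), (14, 15, 36), (16, 15, 36), (4, 15, 14), (4, 15, 16), (4, 15, 36), (4, 15, 6), (6, 15, 14), (6, 15, 16), (6, 15, 36)}.
Keep only column(s) A, D2 (6 duplicate(s) eliminated): {(15, 14), (15, 16), (15, 36), (15, 6), (25, 35)}

{(15, 14), (15, 16), (15, 36), (15, 6), (25, 35)}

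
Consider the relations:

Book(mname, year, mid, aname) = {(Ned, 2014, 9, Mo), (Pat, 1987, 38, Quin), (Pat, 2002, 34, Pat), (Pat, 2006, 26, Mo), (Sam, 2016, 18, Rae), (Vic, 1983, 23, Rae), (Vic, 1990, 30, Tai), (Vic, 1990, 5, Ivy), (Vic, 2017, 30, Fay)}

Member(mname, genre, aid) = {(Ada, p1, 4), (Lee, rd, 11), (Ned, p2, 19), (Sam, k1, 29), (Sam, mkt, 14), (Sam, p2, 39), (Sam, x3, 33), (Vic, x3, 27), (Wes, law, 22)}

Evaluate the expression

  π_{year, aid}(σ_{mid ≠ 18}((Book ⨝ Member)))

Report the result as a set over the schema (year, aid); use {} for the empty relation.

Joining Book and Member on mname yields {(Ned, 2014, 9, Mo, p2, 19), (Sam, 2016, 18, Rae, k1, 29), (Sam, 2016, 18, Rae, mkt, 14), (Sam, 2016, 18, Rae, p2, 39), (Sam, 2016, 18, Rae, x3, 33), (Vic, 1983, 23, Rae, x3, 27), (Vic, 1990, 30, Tai, x3, 27), (Vic, 1990, 5, Ivy, x3, 27), (Vic, 2017, 30, Fay, x3, 27)}.
σ[mid ≠ 18]: keep tuples satisfying mid ≠ 18 → {(Ned, 2014, 9, Mo, p2, 19), (Vic, 1983, 23, Rae, x3, 27), (Vic, 1990, 30, Tai, x3, 27), (Vic, 1990, 5, Ivy, x3, 27), (Vic, 2017, 30, Fay, x3, 27)}
Projecting to year, aid (1 duplicate(s) eliminated): {(1983, 27), (1990, 27), (2014, 19), (2017, 27)}

{(1983, 27), (1990, 27), (2014, 19), (2017, 27)}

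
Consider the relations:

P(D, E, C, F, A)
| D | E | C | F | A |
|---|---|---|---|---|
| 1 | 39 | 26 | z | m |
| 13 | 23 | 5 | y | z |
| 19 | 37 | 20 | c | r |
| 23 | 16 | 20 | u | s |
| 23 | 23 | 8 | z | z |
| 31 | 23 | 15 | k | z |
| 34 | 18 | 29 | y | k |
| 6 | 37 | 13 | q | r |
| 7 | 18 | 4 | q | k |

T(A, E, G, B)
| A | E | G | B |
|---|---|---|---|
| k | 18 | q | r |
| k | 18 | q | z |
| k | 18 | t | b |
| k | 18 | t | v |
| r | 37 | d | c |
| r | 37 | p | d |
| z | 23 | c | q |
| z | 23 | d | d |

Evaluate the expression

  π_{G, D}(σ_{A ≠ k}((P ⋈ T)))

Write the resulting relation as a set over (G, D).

{(c, 13), (c, 23), (c, 31), (d, 13), (d, 19), (d, 23), (d, 31), (d, 6), (p, 19), (p, 6)}

P ⋈ T (natural join on E, A): {(13, 23, 5, y, z, c, q), (13, 23, 5, y, z, d, d), (19, 37, 20, c, r, d, c), (19, 37, 20, c, r, p, d), (23, 23, 8, z, z, c, q), (23, 23, 8, z, z, d, d), (31, 23, 15, k, z, c, q), (31, 23, 15, k, z, d, d), (34, 18, 29, y, k, q, r), (34, 18, 29, y, k, q, z), (34, 18, 29, y, k, t, b), (34, 18, 29, y, k, t, v), (6, 37, 13, q, r, d, c), (6, 37, 13, q, r, p, d), (7, 18, 4, q, k, q, r), (7, 18, 4, q, k, q, z), (7, 18, 4, q, k, t, b), (7, 18, 4, q, k, t, v)}
Apply σ_{A ≠ k}; surviving tuples: {(13, 23, 5, y, z, c, q), (13, 23, 5, y, z, d, d), (19, 37, 20, c, r, d, c), (19, 37, 20, c, r, p, d), (23, 23, 8, z, z, c, q), (23, 23, 8, z, z, d, d), (31, 23, 15, k, z, c, q), (31, 23, 15, k, z, d, d), (6, 37, 13, q, r, d, c), (6, 37, 13, q, r, p, d)}
Keep only column(s) G, D: {(c, 13), (c, 23), (c, 31), (d, 13), (d, 19), (d, 23), (d, 31), (d, 6), (p, 19), (p, 6)}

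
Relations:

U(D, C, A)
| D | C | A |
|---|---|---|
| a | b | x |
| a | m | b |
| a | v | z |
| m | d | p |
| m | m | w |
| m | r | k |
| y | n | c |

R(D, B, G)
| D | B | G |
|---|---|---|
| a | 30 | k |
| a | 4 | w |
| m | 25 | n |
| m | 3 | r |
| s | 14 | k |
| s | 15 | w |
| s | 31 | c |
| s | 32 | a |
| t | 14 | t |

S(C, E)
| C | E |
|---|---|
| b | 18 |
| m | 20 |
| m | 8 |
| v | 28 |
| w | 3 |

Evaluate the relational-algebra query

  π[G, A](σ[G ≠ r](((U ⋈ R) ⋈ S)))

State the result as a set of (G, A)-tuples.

Joining U and R on D yields {(a, b, x, 30, k), (a, b, x, 4, w), (a, m, b, 30, k), (a, m, b, 4, w), (a, v, z, 30, k), (a, v, z, 4, w), (m, d, p, 25, n), (m, d, p, 3, r), (m, m, w, 25, n), (m, m, w, 3, r), (m, r, k, 25, n), (m, r, k, 3, r)}.
Joining (U ⋈ R) and S on C yields {(a, b, x, 30, k, 18), (a, b, x, 4, w, 18), (a, m, b, 30, k, 20), (a, m, b, 30, k, 8), (a, m, b, 4, w, 20), (a, m, b, 4, w, 8), (a, v, z, 30, k, 28), (a, v, z, 4, w, 28), (m, m, w, 25, n, 20), (m, m, w, 25, n, 8), (m, m, w, 3, r, 20), (m, m, w, 3, r, 8)}.
Apply σ_{G ≠ r}; surviving tuples: {(a, b, x, 30, k, 18), (a, b, x, 4, w, 18), (a, m, b, 30, k, 20), (a, m, b, 30, k, 8), (a, m, b, 4, w, 20), (a, m, b, 4, w, 8), (a, v, z, 30, k, 28), (a, v, z, 4, w, 28), (m, m, w, 25, n, 20), (m, m, w, 25, n, 8)}
Projecting to G, A (3 duplicate(s) eliminated): {(k, b), (k, x), (k, z), (n, w), (w, b), (w, x), (w, z)}

{(k, b), (k, x), (k, z), (n, w), (w, b), (w, x), (w, z)}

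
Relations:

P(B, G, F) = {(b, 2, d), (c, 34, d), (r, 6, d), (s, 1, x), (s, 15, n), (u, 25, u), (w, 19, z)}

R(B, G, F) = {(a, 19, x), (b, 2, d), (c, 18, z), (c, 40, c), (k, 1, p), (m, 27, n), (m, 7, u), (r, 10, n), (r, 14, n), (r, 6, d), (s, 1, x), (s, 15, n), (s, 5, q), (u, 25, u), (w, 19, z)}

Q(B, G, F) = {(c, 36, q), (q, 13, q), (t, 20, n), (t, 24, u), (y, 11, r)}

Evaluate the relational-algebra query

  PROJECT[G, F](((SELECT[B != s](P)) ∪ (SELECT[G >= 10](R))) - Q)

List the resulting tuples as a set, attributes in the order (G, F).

{(10, n), (14, n), (15, n), (18, z), (19, x), (19, z), (2, d), (25, u), (27, n), (34, d), (40, c), (6, d)}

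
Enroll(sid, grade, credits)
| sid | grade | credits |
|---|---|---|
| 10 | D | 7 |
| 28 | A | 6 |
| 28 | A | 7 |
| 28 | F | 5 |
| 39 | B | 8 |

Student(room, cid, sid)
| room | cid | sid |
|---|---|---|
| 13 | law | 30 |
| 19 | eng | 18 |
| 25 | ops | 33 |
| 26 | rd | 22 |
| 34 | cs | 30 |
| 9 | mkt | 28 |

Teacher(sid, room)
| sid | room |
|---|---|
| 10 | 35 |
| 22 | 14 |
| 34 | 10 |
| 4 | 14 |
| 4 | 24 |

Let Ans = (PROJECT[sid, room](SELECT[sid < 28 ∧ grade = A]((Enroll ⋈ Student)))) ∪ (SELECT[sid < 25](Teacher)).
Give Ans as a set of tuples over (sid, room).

{(10, 35), (22, 14), (4, 14), (4, 24)}

Enroll ⋈ Student (natural join on sid): {(28, A, 6, 9, mkt), (28, A, 7, 9, mkt), (28, F, 5, 9, mkt)}
Apply σ_{sid < 28 ∧ grade = A}; surviving tuples: {}
Projecting to sid, room: {}
Apply σ_{sid < 25}; surviving tuples: {(10, 35), (22, 14), (4, 14), (4, 24)}
Set union of the two operands is {(10, 35), (22, 14), (4, 14), (4, 24)}.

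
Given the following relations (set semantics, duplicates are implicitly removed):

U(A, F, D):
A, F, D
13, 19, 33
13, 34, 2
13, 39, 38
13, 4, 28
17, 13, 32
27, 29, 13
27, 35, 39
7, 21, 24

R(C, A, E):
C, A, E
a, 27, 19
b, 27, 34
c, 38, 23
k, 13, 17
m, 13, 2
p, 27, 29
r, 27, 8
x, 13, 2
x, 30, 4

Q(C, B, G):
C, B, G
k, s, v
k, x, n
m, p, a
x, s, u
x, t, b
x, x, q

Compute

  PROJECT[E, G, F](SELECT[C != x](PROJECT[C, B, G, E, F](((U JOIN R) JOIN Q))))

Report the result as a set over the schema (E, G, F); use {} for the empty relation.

{(17, n, 19), (17, n, 34), (17, n, 39), (17, n, 4), (17, v, 19), (17, v, 34), (17, v, 39), (17, v, 4), (2, a, 19), (2, a, 34), (2, a, 39), (2, a, 4)}

U ⋈ R (natural join on A): {(13, 19, 33, k, 17), (13, 19, 33, m, 2), (13, 19, 33, x, 2), (13, 34, 2, k, 17), (13, 34, 2, m, 2), (13, 34, 2, x, 2), (13, 39, 38, k, 17), (13, 39, 38, m, 2), (13, 39, 38, x, 2), (13, 4, 28, k, 17), (13, 4, 28, m, 2), (13, 4, 28, x, 2), (27, 29, 13, a, 19), (27, 29, 13, b, 34), (27, 29, 13, p, 29), (27, 29, 13, r, 8), (27, 35, 39, a, 19), (27, 35, 39, b, 34), (27, 35, 39, p, 29), (27, 35, 39, r, 8)}
(U JOIN R) ⋈ Q (natural join on C): {(13, 19, 33, k, 17, s, v), (13, 19, 33, k, 17, x, n), (13, 19, 33, m, 2, p, a), (13, 19, 33, x, 2, s, u), (13, 19, 33, x, 2, t, b), (13, 19, 33, x, 2, x, q), (13, 34, 2, k, 17, s, v), (13, 34, 2, k, 17, x, n), (13, 34, 2, m, 2, p, a), (13, 34, 2, x, 2, s, u), (13, 34, 2, x, 2, t, b), (13, 34, 2, x, 2, x, q), (13, 39, 38, k, 17, s, v), (13, 39, 38, k, 17, x, n), (13, 39, 38, m, 2, p, a), (13, 39, 38, x, 2, s, u), (13, 39, 38, x, 2, t, b), (13, 39, 38, x, 2, x, q), (13, 4, 28, k, 17, s, v), (13, 4, 28, k, 17, x, n), (13, 4, 28, m, 2, p, a), (13, 4, 28, x, 2, s, u), (13, 4, 28, x, 2, t, b), (13, 4, 28, x, 2, x, q)}
π[C, B, G, E, F]: project onto (C, B, G, E, F) → {(k, s, v, 17, 19), (k, s, v, 17, 34), (k, s, v, 17, 39), (k, s, v, 17, 4), (k, x, n, 17, 19), (k, x, n, 17, 34), (k, x, n, 17, 39), (k, x, n, 17, 4), (m, p, a, 2, 19), (m, p, a, 2, 34), (m, p, a, 2, 39), (m, p, a, 2, 4), (x, s, u, 2, 19), (x, s, u, 2, 34), (x, s, u, 2, 39), (x, s, u, 2, 4), (x, t, b, 2, 19), (x, t, b, 2, 34), (x, t, b, 2, 39), (x, t, b, 2, 4), (x, x, q, 2, 19), (x, x, q, 2, 34), (x, x, q, 2, 39), (x, x, q, 2, 4)}
σ[C != x]: keep tuples satisfying C != x → {(k, s, v, 17, 19), (k, s, v, 17, 34), (k, s, v, 17, 39), (k, s, v, 17, 4), (k, x, n, 17, 19), (k, x, n, 17, 34), (k, x, n, 17, 39), (k, x, n, 17, 4), (m, p, a, 2, 19), (m, p, a, 2, 34), (m, p, a, 2, 39), (m, p, a, 2, 4)}
π[E, G, F]: project onto (E, G, F) → {(17, n, 19), (17, n, 34), (17, n, 39), (17, n, 4), (17, v, 19), (17, v, 34), (17, v, 39), (17, v, 4), (2, a, 19), (2, a, 34), (2, a, 39), (2, a, 4)}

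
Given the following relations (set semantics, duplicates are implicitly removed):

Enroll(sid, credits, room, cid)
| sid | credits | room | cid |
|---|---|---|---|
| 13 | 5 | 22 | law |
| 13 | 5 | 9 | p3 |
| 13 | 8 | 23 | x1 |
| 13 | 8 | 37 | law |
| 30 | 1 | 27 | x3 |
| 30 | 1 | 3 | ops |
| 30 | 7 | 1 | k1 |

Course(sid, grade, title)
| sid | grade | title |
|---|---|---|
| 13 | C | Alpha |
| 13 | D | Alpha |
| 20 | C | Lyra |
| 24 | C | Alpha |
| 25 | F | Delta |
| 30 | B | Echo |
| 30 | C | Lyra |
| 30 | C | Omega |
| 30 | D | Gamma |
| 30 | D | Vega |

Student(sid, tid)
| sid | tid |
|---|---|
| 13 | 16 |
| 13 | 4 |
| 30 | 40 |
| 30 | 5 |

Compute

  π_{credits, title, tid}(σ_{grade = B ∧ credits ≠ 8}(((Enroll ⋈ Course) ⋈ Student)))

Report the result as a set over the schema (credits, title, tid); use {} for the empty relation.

Natural join on sid: {(13, 5, 22, law, C, Alpha), (13, 5, 22, law, D, Alpha), (13, 5, 9, p3, C, Alpha), (13, 5, 9, p3, D, Alpha), (13, 8, 23, x1, C, Alpha), (13, 8, 23, x1, D, Alpha), (13, 8, 37, law, C, Alpha), (13, 8, 37, law, D, Alpha), (30, 1, 27, x3, B, Echo), (30, 1, 27, x3, C, Lyra), (30, 1, 27, x3, C, Omega), (30, 1, 27, x3, D, Gamma), (30, 1, 27, x3, D, Vega), (30, 1, 3, ops, B, Echo), (30, 1, 3, ops, C, Lyra), (30, 1, 3, ops, C, Omega), (30, 1, 3, ops, D, Gamma), (30, 1, 3, ops, D, Vega), (30, 7, 1, k1, B, Echo), (30, 7, 1, k1, C, Lyra), (30, 7, 1, k1, C, Omega), (30, 7, 1, k1, D, Gamma), (30, 7, 1, k1, D, Vega)}
Natural join on sid: {(13, 5, 22, law, C, Alpha, 16), (13, 5, 22, law, C, Alpha, 4), (13, 5, 22, law, D, Alpha, 16), (13, 5, 22, law, D, Alpha, 4), (13, 5, 9, p3, C, Alpha, 16), (13, 5, 9, p3, C, Alpha, 4), (13, 5, 9, p3, D, Alpha, 16), (13, 5, 9, p3, D, Alpha, 4), (13, 8, 23, x1, C, Alpha, 16), (13, 8, 23, x1, C, Alpha, 4), (13, 8, 23, x1, D, Alpha, 16), (13, 8, 23, x1, D, Alpha, 4), (13, 8, 37, law, C, Alpha, 16), (13, 8, 37, law, C, Alpha, 4), (13, 8, 37, law, D, Alpha, 16), (13, 8, 37, law, D, Alpha, 4), (30, 1, 27, x3, B, Echo, 40), (30, 1, 27, x3, B, Echo, 5), (30, 1, 27, x3, C, Lyra, 40), (30, 1, 27, x3, C, Lyra, 5), (30, 1, 27, x3, C, Omega, 40), (30, 1, 27, x3, C, Omega, 5), (30, 1, 27, x3, D, Gamma, 40), (30, 1, 27, x3, D, Gamma, 5), (30, 1, 27, x3, D, Vega, 40), (30, 1, 27, x3, D, Vega, 5), (30, 1, 3, ops, B, Echo, 40), (30, 1, 3, ops, B, Echo, 5), (30, 1, 3, ops, C, Lyra, 40), (30, 1, 3, ops, C, Lyra, 5), (30, 1, 3, ops, C, Omega, 40), (30, 1, 3, ops, C, Omega, 5), (30, 1, 3, ops, D, Gamma, 40), (30, 1, 3, ops, D, Gamma, 5), (30, 1, 3, ops, D, Vega, 40), (30, 1, 3, ops, D, Vega, 5), (30, 7, 1, k1, B, Echo, 40), (30, 7, 1, k1, B, Echo, 5), (30, 7, 1, k1, C, Lyra, 40), (30, 7, 1, k1, C, Lyra, 5), (30, 7, 1, k1, C, Omega, 40), (30, 7, 1, k1, C, Omega, 5), (30, 7, 1, k1, D, Gamma, 40), (30, 7, 1, k1, D, Gamma, 5), (30, 7, 1, k1, D, Vega, 40), (30, 7, 1, k1, D, Vega, 5)}
Selection grade = B ∧ credits ≠ 8: {(30, 1, 27, x3, B, Echo, 40), (30, 1, 27, x3, B, Echo, 5), (30, 1, 3, ops, B, Echo, 40), (30, 1, 3, ops, B, Echo, 5), (30, 7, 1, k1, B, Echo, 40), (30, 7, 1, k1, B, Echo, 5)}
π[credits, title, tid]: project onto (credits, title, tid) (2 duplicate(s) eliminated) → {(1, Echo, 40), (1, Echo, 5), (7, Echo, 40), (7, Echo, 5)}

{(1, Echo, 40), (1, Echo, 5), (7, Echo, 40), (7, Echo, 5)}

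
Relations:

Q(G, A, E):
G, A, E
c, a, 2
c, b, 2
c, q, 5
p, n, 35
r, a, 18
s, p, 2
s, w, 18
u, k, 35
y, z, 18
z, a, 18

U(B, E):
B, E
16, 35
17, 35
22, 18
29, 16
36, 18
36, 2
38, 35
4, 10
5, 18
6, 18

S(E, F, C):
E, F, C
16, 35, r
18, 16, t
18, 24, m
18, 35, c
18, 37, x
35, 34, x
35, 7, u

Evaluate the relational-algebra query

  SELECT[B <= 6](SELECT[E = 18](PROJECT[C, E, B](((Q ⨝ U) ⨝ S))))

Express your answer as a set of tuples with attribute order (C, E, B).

{(c, 18, 5), (c, 18, 6), (m, 18, 5), (m, 18, 6), (t, 18, 5), (t, 18, 6), (x, 18, 5), (x, 18, 6)}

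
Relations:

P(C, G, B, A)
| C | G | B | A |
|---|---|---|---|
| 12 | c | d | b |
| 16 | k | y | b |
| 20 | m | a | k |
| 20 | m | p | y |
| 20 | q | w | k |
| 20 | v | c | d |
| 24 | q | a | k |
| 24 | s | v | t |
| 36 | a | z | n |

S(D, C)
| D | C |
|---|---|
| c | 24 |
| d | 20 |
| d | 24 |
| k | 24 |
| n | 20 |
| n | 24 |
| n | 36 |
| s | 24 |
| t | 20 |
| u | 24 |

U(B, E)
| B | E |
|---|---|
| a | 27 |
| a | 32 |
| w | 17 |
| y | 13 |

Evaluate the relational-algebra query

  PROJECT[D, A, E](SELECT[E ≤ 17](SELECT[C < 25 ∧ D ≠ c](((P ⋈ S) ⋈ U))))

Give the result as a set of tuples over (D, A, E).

{(d, k, 17), (n, k, 17), (t, k, 17)}

P ⋈ S (natural join on C): {(20, m, a, k, d), (20, m, a, k, n), (20, m, a, k, t), (20, m, p, y, d), (20, m, p, y, n), (20, m, p, y, t), (20, q, w, k, d), (20, q, w, k, n), (20, q, w, k, t), (20, v, c, d, d), (20, v, c, d, n), (20, v, c, d, t), (24, q, a, k, c), (24, q, a, k, d), (24, q, a, k, k), (24, q, a, k, n), (24, q, a, k, s), (24, q, a, k, u), (24, s, v, t, c), (24, s, v, t, d), (24, s, v, t, k), (24, s, v, t, n), (24, s, v, t, s), (24, s, v, t, u), (36, a, z, n, n)}
(P ⋈ S) ⋈ U (natural join on B): {(20, m, a, k, d, 27), (20, m, a, k, d, 32), (20, m, a, k, n, 27), (20, m, a, k, n, 32), (20, m, a, k, t, 27), (20, m, a, k, t, 32), (20, q, w, k, d, 17), (20, q, w, k, n, 17), (20, q, w, k, t, 17), (24, q, a, k, c, 27), (24, q, a, k, c, 32), (24, q, a, k, d, 27), (24, q, a, k, d, 32), (24, q, a, k, k, 27), (24, q, a, k, k, 32), (24, q, a, k, n, 27), (24, q, a, k, n, 32), (24, q, a, k, s, 27), (24, q, a, k, s, 32), (24, q, a, k, u, 27), (24, q, a, k, u, 32)}
σ[C < 25 ∧ D ≠ c]: keep tuples satisfying C < 25 ∧ D ≠ c → {(20, m, a, k, d, 27), (20, m, a, k, d, 32), (20, m, a, k, n, 27), (20, m, a, k, n, 32), (20, m, a, k, t, 27), (20, m, a, k, t, 32), (20, q, w, k, d, 17), (20, q, w, k, n, 17), (20, q, w, k, t, 17), (24, q, a, k, d, 27), (24, q, a, k, d, 32), (24, q, a, k, k, 27), (24, q, a, k, k, 32), (24, q, a, k, n, 27), (24, q, a, k, n, 32), (24, q, a, k, s, 27), (24, q, a, k, s, 32), (24, q, a, k, u, 27), (24, q, a, k, u, 32)}
σ[E ≤ 17]: keep tuples satisfying E ≤ 17 → {(20, q, w, k, d, 17), (20, q, w, k, n, 17), (20, q, w, k, t, 17)}
π[D, A, E]: project onto (D, A, E) → {(d, k, 17), (n, k, 17), (t, k, 17)}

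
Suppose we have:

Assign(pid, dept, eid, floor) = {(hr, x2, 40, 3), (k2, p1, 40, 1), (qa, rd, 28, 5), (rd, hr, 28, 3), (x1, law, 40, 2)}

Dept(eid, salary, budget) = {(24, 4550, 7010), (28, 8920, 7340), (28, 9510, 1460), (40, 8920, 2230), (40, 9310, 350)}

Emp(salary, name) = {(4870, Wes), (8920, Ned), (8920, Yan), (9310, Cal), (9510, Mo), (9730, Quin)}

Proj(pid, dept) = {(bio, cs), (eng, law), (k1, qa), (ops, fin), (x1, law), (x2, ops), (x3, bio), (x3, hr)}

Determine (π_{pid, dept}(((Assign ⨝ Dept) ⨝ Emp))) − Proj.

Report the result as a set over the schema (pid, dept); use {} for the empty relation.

{(hr, x2), (k2, p1), (qa, rd), (rd, hr)}

Joining Assign and Dept on eid yields {(hr, x2, 40, 3, 8920, 2230), (hr, x2, 40, 3, 9310, 350), (k2, p1, 40, 1, 8920, 2230), (k2, p1, 40, 1, 9310, 350), (qa, rd, 28, 5, 8920, 7340), (qa, rd, 28, 5, 9510, 1460), (rd, hr, 28, 3, 8920, 7340), (rd, hr, 28, 3, 9510, 1460), (x1, law, 40, 2, 8920, 2230), (x1, law, 40, 2, 9310, 350)}.
Joining (Assign ⨝ Dept) and Emp on salary yields {(hr, x2, 40, 3, 8920, 2230, Ned), (hr, x2, 40, 3, 8920, 2230, Yan), (hr, x2, 40, 3, 9310, 350, Cal), (k2, p1, 40, 1, 8920, 2230, Ned), (k2, p1, 40, 1, 8920, 2230, Yan), (k2, p1, 40, 1, 9310, 350, Cal), (qa, rd, 28, 5, 8920, 7340, Ned), (qa, rd, 28, 5, 8920, 7340, Yan), (qa, rd, 28, 5, 9510, 1460, Mo), (rd, hr, 28, 3, 8920, 7340, Ned), (rd, hr, 28, 3, 8920, 7340, Yan), (rd, hr, 28, 3, 9510, 1460, Mo), (x1, law, 40, 2, 8920, 2230, Ned), (x1, law, 40, 2, 8920, 2230, Yan), (x1, law, 40, 2, 9310, 350, Cal)}.
π[pid, dept]: project onto (pid, dept) (10 duplicate(s) eliminated) → {(hr, x2), (k2, p1), (qa, rd), (rd, hr), (x1, law)}
Taking the difference: {(hr, x2), (k2, p1), (qa, rd), (rd, hr)}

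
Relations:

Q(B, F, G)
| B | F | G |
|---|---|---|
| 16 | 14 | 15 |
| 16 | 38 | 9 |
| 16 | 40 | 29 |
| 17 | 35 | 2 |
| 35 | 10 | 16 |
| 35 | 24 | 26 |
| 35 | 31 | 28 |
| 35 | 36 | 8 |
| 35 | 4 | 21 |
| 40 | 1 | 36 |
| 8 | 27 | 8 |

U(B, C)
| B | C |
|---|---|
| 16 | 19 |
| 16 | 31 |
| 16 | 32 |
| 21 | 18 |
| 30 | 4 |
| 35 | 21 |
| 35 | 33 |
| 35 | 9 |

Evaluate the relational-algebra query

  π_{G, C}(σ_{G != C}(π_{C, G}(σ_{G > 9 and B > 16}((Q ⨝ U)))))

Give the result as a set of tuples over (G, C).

Q ⋈ U (natural join on B): {(16, 14, 15, 19), (16, 14, 15, 31), (16, 14, 15, 32), (16, 38, 9, 19), (16, 38, 9, 31), (16, 38, 9, 32), (16, 40, 29, 19), (16, 40, 29, 31), (16, 40, 29, 32), (35, 10, 16, 21), (35, 10, 16, 33), (35, 10, 16, 9), (35, 24, 26, 21), (35, 24, 26, 33), (35, 24, 26, 9), (35, 31, 28, 21), (35, 31, 28, 33), (35, 31, 28, 9), (35, 36, 8, 21), (35, 36, 8, 33), (35, 36, 8, 9), (35, 4, 21, 21), (35, 4, 21, 33), (35, 4, 21, 9)}
σ[G > 9 and B > 16]: keep tuples satisfying G > 9 and B > 16 → {(35, 10, 16, 21), (35, 10, 16, 33), (35, 10, 16, 9), (35, 24, 26, 21), (35, 24, 26, 33), (35, 24, 26, 9), (35, 31, 28, 21), (35, 31, 28, 33), (35, 31, 28, 9), (35, 4, 21, 21), (35, 4, 21, 33), (35, 4, 21, 9)}
π_{C, G} gives {(21, 16), (21, 21), (21, 26), (21, 28), (33, 16), (33, 21), (33, 26), (33, 28), (9, 16), (9, 21), (9, 26), (9, 28)}.
σ[G != C]: keep tuples satisfying G != C → {(21, 16), (21, 26), (21, 28), (33, 16), (33, 21), (33, 26), (33, 28), (9, 16), (9, 21), (9, 26), (9, 28)}
π_{G, C} gives {(16, 21), (16, 33), (16, 9), (21, 33), (21, 9), (26, 21), (26, 33), (26, 9), (28, 21), (28, 33), (28, 9)}.

{(16, 21), (16, 33), (16, 9), (21, 33), (21, 9), (26, 21), (26, 33), (26, 9), (28, 21), (28, 33), (28, 9)}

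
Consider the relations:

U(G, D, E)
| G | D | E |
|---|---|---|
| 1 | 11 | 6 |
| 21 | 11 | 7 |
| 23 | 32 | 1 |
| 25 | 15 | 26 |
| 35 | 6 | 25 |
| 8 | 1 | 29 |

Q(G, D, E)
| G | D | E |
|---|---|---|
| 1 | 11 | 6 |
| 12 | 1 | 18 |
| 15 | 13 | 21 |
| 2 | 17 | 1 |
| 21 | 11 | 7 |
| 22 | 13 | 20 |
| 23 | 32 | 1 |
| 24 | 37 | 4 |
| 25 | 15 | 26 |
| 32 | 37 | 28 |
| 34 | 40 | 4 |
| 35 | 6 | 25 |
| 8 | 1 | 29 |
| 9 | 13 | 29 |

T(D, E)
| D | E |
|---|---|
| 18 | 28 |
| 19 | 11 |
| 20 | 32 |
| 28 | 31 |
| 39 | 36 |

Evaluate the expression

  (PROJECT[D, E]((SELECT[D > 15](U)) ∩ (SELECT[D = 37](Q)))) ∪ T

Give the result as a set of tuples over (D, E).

σ[D > 15]: keep tuples satisfying D > 15 → {(23, 32, 1)}
σ[D = 37]: keep tuples satisfying D = 37 → {(24, 37, 4), (32, 37, 28)}
Set intersection of the two operands is {}.
Keep only column(s) D, E: {}
Set union of the two operands is {(18, 28), (19, 11), (20, 32), (28, 31), (39, 36)}.

{(18, 28), (19, 11), (20, 32), (28, 31), (39, 36)}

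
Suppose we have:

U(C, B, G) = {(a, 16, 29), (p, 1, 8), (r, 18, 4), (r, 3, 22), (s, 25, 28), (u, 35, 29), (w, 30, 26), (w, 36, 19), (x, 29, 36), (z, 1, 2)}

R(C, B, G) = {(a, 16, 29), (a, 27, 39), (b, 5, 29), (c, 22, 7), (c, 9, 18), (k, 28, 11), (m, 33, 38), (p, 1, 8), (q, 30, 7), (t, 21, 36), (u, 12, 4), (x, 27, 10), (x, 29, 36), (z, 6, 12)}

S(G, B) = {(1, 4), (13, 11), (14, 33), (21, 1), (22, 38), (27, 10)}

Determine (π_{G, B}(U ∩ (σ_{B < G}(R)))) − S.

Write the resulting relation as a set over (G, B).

Selection B < G: {(a, 16, 29), (a, 27, 39), (b, 5, 29), (c, 9, 18), (m, 33, 38), (p, 1, 8), (t, 21, 36), (x, 29, 36), (z, 6, 12)}
Intersection: {(a, 16, 29), (p, 1, 8), (r, 18, 4), (r, 3, 22), (s, 25, 28), (u, 35, 29), (w, 30, 26), (w, 36, 19), (x, 29, 36), (z, 1, 2)} with {(a, 16, 29), (a, 27, 39), (b, 5, 29), (c, 9, 18), (m, 33, 38), (p, 1, 8), (t, 21, 36), (x, 29, 36), (z, 6, 12)} → {(a, 16, 29), (p, 1, 8), (x, 29, 36)}
π_{G, B} gives {(29, 16), (36, 29), (8, 1)}.
Difference: {(29, 16), (36, 29), (8, 1)} with {(1, 4), (13, 11), (14, 33), (21, 1), (22, 38), (27, 10)} → {(29, 16), (36, 29), (8, 1)}

{(29, 16), (36, 29), (8, 1)}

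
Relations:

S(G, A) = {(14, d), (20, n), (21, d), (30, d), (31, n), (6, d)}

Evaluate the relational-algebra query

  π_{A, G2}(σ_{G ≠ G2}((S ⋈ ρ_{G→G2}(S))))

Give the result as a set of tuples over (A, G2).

ρ[G→G2]: schema becomes (G2, A); tuples unchanged.
Natural join on A: {(14, d, 14), (14, d, 21), (14, d, 30), (14, d, 6), (20, n, 20), (20, n, 31), (21, d, 14), (21, d, 21), (21, d, 30), (21, d, 6), (30, d, 14), (30, d, 21), (30, d, 30), (30, d, 6), (31, n, 20), (31, n, 31), (6, d, 14), (6, d, 21), (6, d, 30), (6, d, 6)}
Filtering on G ≠ G2 leaves {(14, d, 21), (14, d, 30), (14, d, 6), (20, n, 31), (21, d, 14), (21, d, 30), (21, d, 6), (30, d, 14), (30, d, 21), (30, d, 6), (31, n, 20), (6, d, 14), (6, d, 21), (6, d, 30)}.
π_{A, G2} gives {(d, 14), (d, 21), (d, 30), (d, 6), (n, 20), (n, 31)} (8 duplicate(s) eliminated).

{(d, 14), (d, 21), (d, 30), (d, 6), (n, 20), (n, 31)}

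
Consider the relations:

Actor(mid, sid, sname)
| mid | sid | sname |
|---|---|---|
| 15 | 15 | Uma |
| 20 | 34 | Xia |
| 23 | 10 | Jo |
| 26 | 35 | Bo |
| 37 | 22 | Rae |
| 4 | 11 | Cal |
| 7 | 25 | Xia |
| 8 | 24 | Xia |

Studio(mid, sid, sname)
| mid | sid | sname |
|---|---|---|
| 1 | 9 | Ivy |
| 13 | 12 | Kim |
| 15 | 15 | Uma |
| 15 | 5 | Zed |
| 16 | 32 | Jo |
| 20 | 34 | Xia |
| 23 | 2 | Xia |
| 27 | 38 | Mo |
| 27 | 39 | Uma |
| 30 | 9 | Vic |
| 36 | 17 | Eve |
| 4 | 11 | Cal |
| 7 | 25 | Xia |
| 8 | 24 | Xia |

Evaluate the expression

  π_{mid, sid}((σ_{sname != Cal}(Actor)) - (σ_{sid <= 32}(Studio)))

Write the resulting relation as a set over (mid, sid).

{(20, 34), (23, 10), (26, 35), (37, 22)}

Filtering on sname != Cal leaves {(15, 15, Uma), (20, 34, Xia), (23, 10, Jo), (26, 35, Bo), (37, 22, Rae), (7, 25, Xia), (8, 24, Xia)}.
Filtering on sid <= 32 leaves {(1, 9, Ivy), (13, 12, Kim), (15, 15, Uma), (15, 5, Zed), (16, 32, Jo), (23, 2, Xia), (30, 9, Vic), (36, 17, Eve), (4, 11, Cal), (7, 25, Xia), (8, 24, Xia)}.
Set difference of the two operands is {(20, 34, Xia), (23, 10, Jo), (26, 35, Bo), (37, 22, Rae)}.
π_{mid, sid} gives {(20, 34), (23, 10), (26, 35), (37, 22)}.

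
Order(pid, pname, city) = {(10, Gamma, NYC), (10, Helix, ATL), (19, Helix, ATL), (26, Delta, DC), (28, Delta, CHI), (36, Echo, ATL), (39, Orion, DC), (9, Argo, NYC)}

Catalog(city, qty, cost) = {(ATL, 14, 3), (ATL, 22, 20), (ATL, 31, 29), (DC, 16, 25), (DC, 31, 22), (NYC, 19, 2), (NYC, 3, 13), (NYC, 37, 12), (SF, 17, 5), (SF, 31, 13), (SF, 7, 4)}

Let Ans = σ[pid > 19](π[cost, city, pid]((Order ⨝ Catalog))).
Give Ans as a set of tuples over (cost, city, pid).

Joining Order and Catalog on city yields {(10, Gamma, NYC, 19, 2), (10, Gamma, NYC, 3, 13), (10, Gamma, NYC, 37, 12), (10, Helix, ATL, 14, 3), (10, Helix, ATL, 22, 20), (10, Helix, ATL, 31, 29), (19, Helix, ATL, 14, 3), (19, Helix, ATL, 22, 20), (19, Helix, ATL, 31, 29), (26, Delta, DC, 16, 25), (26, Delta, DC, 31, 22), (36, Echo, ATL, 14, 3), (36, Echo, ATL, 22, 20), (36, Echo, ATL, 31, 29), (39, Orion, DC, 16, 25), (39, Orion, DC, 31, 22), (9, Argo, NYC, 19, 2), (9, Argo, NYC, 3, 13), (9, Argo, NYC, 37, 12)}.
π[cost, city, pid]: project onto (cost, city, pid) → {(12, NYC, 10), (12, NYC, 9), (13, NYC, 10), (13, NYC, 9), (2, NYC, 10), (2, NYC, 9), (20, ATL, 10), (20, ATL, 19), (20, ATL, 36), (22, DC, 26), (22, DC, 39), (25, DC, 26), (25, DC, 39), (29, ATL, 10), (29, ATL, 19), (29, ATL, 36), (3, ATL, 10), (3, ATL, 19), (3, ATL, 36)}
σ[pid > 19]: keep tuples satisfying pid > 19 → {(20, ATL, 36), (22, DC, 26), (22, DC, 39), (25, DC, 26), (25, DC, 39), (29, ATL, 36), (3, ATL, 36)}

{(20, ATL, 36), (22, DC, 26), (22, DC, 39), (25, DC, 26), (25, DC, 39), (29, ATL, 36), (3, ATL, 36)}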